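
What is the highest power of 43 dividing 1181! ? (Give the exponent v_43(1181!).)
v_43(1181!) = 27

Legendre's formula: v_p(n!) = Σ_{k ≥ 1} ⌊n / p^k⌋. For p = 43, n = 1181, the terms are:
  ⌊1181/43^1⌋ = ⌊1181/43⌋ = 27
(the next term ⌊1181/43^2⌋ = 0, terminating the sum). Summing: v_43(1181!) = 27 = 27.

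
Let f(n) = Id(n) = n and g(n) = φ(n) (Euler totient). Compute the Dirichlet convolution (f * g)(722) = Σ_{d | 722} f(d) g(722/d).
(Id * φ)(722) = 3135

Divisors of 722: [1, 2, 19, 38, 361, 722]. For each d | 722:
  d = 1: Id(1) · φ(722/1) = 1 · 342 = 342
  d = 2: Id(2) · φ(722/2) = 2 · 342 = 684
  d = 19: Id(19) · φ(722/19) = 19 · 18 = 342
  d = 38: Id(38) · φ(722/38) = 38 · 18 = 684
  d = 361: Id(361) · φ(722/361) = 361 · 1 = 361
  d = 722: Id(722) · φ(722/722) = 722 · 1 = 722
Summing: (Id * φ)(722) = 342 + 684 + 342 + 684 + 361 + 722 = 3135.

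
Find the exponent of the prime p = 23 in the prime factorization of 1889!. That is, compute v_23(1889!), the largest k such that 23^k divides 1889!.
v_23(1889!) = 85

Legendre's formula: v_p(n!) = Σ_{k ≥ 1} ⌊n / p^k⌋. For p = 23, n = 1889, the terms are:
  ⌊1889/23^1⌋ = ⌊1889/23⌋ = 82
  ⌊1889/23^2⌋ = ⌊1889/529⌋ = 3
(the next term ⌊1889/23^3⌋ = 0, terminating the sum). Summing: v_23(1889!) = 82 + 3 = 85.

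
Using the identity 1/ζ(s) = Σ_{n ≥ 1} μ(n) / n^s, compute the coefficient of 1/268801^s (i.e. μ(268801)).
μ(268801) = 1

Factor n = 268801 = 13 · 23 · 29 · 31. μ(n) = 0 if any exponent ≥ 2 (not squarefree); otherwise μ(n) = (−1)^{ω(n)} where ω(n) is the number of distinct prime factors. Applying: μ(268801) = 1.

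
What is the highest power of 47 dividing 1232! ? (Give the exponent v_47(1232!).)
v_47(1232!) = 26

Legendre's formula: v_p(n!) = Σ_{k ≥ 1} ⌊n / p^k⌋. For p = 47, n = 1232, the terms are:
  ⌊1232/47^1⌋ = ⌊1232/47⌋ = 26
(the next term ⌊1232/47^2⌋ = 0, terminating the sum). Summing: v_47(1232!) = 26 = 26.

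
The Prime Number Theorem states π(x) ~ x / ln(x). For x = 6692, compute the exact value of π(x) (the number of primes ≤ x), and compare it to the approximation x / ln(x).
π(6692) = 863;  x/ln(x) ≈ 759.71;  relative error ≈ 11.97%.

Directly count primes up to 6692: π(6692) = 863. The PNT approximation gives 6692/ln(6692) ≈ 6692/8.80867 ≈ 759.71. Relative error (π(x) − x/ln(x)) / π(x) ≈ 11.97%; the approximation is known to undercount slightly (Li(x) is a better estimate).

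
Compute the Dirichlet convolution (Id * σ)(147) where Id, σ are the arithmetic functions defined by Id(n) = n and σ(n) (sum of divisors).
(Id * σ)(147) = 1134

Divisors of 147: [1, 3, 7, 21, 49, 147]. For each d | 147:
  d = 1: Id(1) · σ(147/1) = 1 · 228 = 228
  d = 3: Id(3) · σ(147/3) = 3 · 57 = 171
  d = 7: Id(7) · σ(147/7) = 7 · 32 = 224
  d = 21: Id(21) · σ(147/21) = 21 · 8 = 168
  d = 49: Id(49) · σ(147/49) = 49 · 4 = 196
  d = 147: Id(147) · σ(147/147) = 147 · 1 = 147
Summing: (Id * σ)(147) = 228 + 171 + 224 + 168 + 196 + 147 = 1134.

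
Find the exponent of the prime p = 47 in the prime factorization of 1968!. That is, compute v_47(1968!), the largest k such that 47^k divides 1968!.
v_47(1968!) = 41

Legendre's formula: v_p(n!) = Σ_{k ≥ 1} ⌊n / p^k⌋. For p = 47, n = 1968, the terms are:
  ⌊1968/47^1⌋ = ⌊1968/47⌋ = 41
(the next term ⌊1968/47^2⌋ = 0, terminating the sum). Summing: v_47(1968!) = 41 = 41.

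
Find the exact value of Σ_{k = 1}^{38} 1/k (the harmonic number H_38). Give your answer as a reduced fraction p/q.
H_38 = 2053580969474233/485721041551200

Direct summation: H_38 = 1 + 1/2 + ... + 1/38. The least common denominator is lcm(1, ..., 38) = 5342931457063200; over this denominator the numerator is 5342931457063200 + 2671465728531600 + 1780977152354400 + 1335732864265800 + 1068586291412640 + 890488576177200 + 763275922437600 + 667866432132900 + 593659050784800 + 534293145706320 + 485721041551200 + 445244288088600 + 410994727466400 + 381637961218800 + 356195430470880 + 333933216066450 + 314290085709600 + 296829525392400 + 281206918792800 + 267146572853160 + 254425307479200 + 242860520775600 + 232301367698400 + 222622144044300 + 213717258282528 + 205497363733200 + 197886350261600 + 190818980609400 + 184239015760800 + 178097715235440 + 172352627647200 + 166966608033225 + 161907013850400 + 157145042854800 + 152655184487520 + 148414762696200 + 144403552893600 + 140603459396400 = 22589390664216563, so H_38 = 22589390664216563/5342931457063200; reducing by gcd(22589390664216563, 5342931457063200) = 11 gives 2053580969474233/485721041551200 ≈ 4.22790. (The PNT-adjacent estimate ln(38) + γ ≈ 4.21480 matches within O(1/n).)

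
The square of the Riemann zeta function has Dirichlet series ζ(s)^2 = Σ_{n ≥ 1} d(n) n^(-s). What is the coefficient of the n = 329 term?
d(329) = 4

ζ(s)^2 = (Σ 1/m^s)(Σ 1/k^s). The coefficient of 1/n^s in the product is the number of ordered pairs (m, k) with mk = n, which equals d(n). For n = 329, divisors are [1, 7, 47, 329], so d(329) = 4.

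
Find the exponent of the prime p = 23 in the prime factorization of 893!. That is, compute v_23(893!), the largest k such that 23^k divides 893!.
v_23(893!) = 39

Legendre's formula: v_p(n!) = Σ_{k ≥ 1} ⌊n / p^k⌋. For p = 23, n = 893, the terms are:
  ⌊893/23^1⌋ = ⌊893/23⌋ = 38
  ⌊893/23^2⌋ = ⌊893/529⌋ = 1
(the next term ⌊893/23^3⌋ = 0, terminating the sum). Summing: v_23(893!) = 38 + 1 = 39.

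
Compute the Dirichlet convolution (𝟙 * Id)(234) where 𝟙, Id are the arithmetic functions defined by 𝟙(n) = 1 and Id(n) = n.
(𝟙 * Id)(234) = 546

Divisors of 234: [1, 2, 3, 6, 9, 13, 18, 26, 39, 78, 117, 234]. For each d | 234:
  d = 1: 𝟙(1) · Id(234/1) = 1 · 234 = 234
  d = 2: 𝟙(2) · Id(234/2) = 1 · 117 = 117
  d = 3: 𝟙(3) · Id(234/3) = 1 · 78 = 78
  d = 6: 𝟙(6) · Id(234/6) = 1 · 39 = 39
  d = 9: 𝟙(9) · Id(234/9) = 1 · 26 = 26
  d = 13: 𝟙(13) · Id(234/13) = 1 · 18 = 18
  d = 18: 𝟙(18) · Id(234/18) = 1 · 13 = 13
  d = 26: 𝟙(26) · Id(234/26) = 1 · 9 = 9
  d = 39: 𝟙(39) · Id(234/39) = 1 · 6 = 6
  d = 78: 𝟙(78) · Id(234/78) = 1 · 3 = 3
  d = 117: 𝟙(117) · Id(234/117) = 1 · 2 = 2
  d = 234: 𝟙(234) · Id(234/234) = 1 · 1 = 1
Summing: (𝟙 * Id)(234) = 234 + 117 + 78 + 39 + 26 + 18 + 13 + 9 + 6 + 3 + 2 + 1 = 546.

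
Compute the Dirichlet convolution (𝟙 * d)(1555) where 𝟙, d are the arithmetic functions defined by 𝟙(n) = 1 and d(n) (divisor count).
(𝟙 * d)(1555) = 9

Divisors of 1555: [1, 5, 311, 1555]. For each d | 1555:
  d = 1: 𝟙(1) · d(1555/1) = 1 · 4 = 4
  d = 5: 𝟙(5) · d(1555/5) = 1 · 2 = 2
  d = 311: 𝟙(311) · d(1555/311) = 1 · 2 = 2
  d = 1555: 𝟙(1555) · d(1555/1555) = 1 · 1 = 1
Summing: (𝟙 * d)(1555) = 4 + 2 + 2 + 1 = 9.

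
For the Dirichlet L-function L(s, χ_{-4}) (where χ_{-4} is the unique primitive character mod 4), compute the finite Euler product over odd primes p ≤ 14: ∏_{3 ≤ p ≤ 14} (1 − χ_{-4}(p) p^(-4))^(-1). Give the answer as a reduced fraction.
∏ = 12412162137375/12550936856576

The odd primes p ≤ 14 are [3, 5, 7, 11, 13]. For each, χ(p) = 1 if p ≡ 1 mod 4, χ(p) = −1 if p ≡ 3 mod 4. Taking (1 − χ(p)/p^4)^(-1) = p^4/(p^4 − χ(p)): (1 − (-1)/3^4)^(-1) · (1 − (1)/5^4)^(-1) · (1 − (-1)/7^4)^(-1) · (1 − (-1)/11^4)^(-1) · (1 − (1)/13^4)^(-1) = 12412162137375/12550936856576.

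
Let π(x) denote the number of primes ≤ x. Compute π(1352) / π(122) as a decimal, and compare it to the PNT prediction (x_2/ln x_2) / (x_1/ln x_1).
π(1352)/π(122) = 217/30 ≈ 7.2333;  PNT prediction ≈ 7.3846.

π(122) = 30 and π(1352) = 217, so π(1352)/π(122) ≈ 7.2333. The PNT-predicted ratio is (1352/ln(1352)) / (122/ln(122)) ≈ 7.3846. The two agree to within a few percent, as expected.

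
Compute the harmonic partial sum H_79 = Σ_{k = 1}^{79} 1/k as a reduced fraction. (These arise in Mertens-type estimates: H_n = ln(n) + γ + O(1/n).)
H_79 = 4868007055309996043055960217131137/982844219842241906412811281988800

Direct summation: H_79 = 1 + 1/2 + ... + 1/79. The least common denominator is lcm(1, ..., 79) = 32433859254793982911622772305630400; over this denominator the numerator is 32433859254793982911622772305630400 + 16216929627396991455811386152815200 + 10811286418264660970540924101876800 + 8108464813698495727905693076407600 + 6486771850958796582324554461126080 + 5405643209132330485270462050938400 + 4633408464970568987374681757947200 + 4054232406849247863952846538203800 + 3603762139421553656846974700625600 + 3243385925479398291162277230563040 + 2948532659526725719238433845966400 + 2702821604566165242635231025469200 + 2494912250368767916278674792740800 + 2316704232485284493687340878973600 + 2162257283652932194108184820375360 + 2027116203424623931976423269101900 + 1907874073811410759507221900331200 + 1801881069710776828423487350312800 + 1707045223936525416401198542401600 + 1621692962739699145581138615281520 + 1544469488323522995791560585982400 + 1474266329763362859619216922983200 + 1410167793686694909200990100244800 + 1351410802283082621317615512734600 + 1297354370191759316464910892225216 + 1247456125184383958139337396370400 + 1201254046473851218948991566875200 + 1158352116242642246843670439486800 + 1118408939820482169366302493297600 + 1081128641826466097054092410187680 + 1046253524348192997149121687278400 + 1013558101712311965988211634550950 + 982844219842241906412811281988800 + 953937036905705379753610950165600 + 926681692994113797474936351589440 + 900940534855388414211743675156400 + 876590790670107646260074927179200 + 853522611968262708200599271200800 + 831637416789589305426224930913600 + 810846481369849572790569307640760 + 791069737921804461259092007454400 + 772234744161761497895780292991200 + 754275796623115881665645867572800 + 737133164881681429809608461491600 + 720752427884310731369394940125120 + 705083896843347454600495050122400 + 690082111804127295991973878843200 + 675705401141541310658807756367300 + 661915494995795569624954536849600 + 648677185095879658232455446112608 + 635958024603803586502407300110400 + 623728062592191979069668698185200 + 611959608581018545502316458596800 + 600627023236925609474495783437600 + 589706531905345143847686769193280 + 579176058121321123421835219743400 + 569015074645508472133732847467200 + 559204469910241084683151246648800 + 549726428047355642569877496705600 + 540564320913233048527046205093840 + 531702610734327588715127414846400 + 523126762174096498574560843639200 + 514823162774507665263853528660800 + 506779050856155982994105817275475 + 498982450073753583255734958548160 + 491422109921120953206405640994400 + 484087451564089297188399586651200 + 476968518452852689876805475082800 + 470055931228898303066996700081600 + 463340846497056898737468175794720 + 456814919081605393121447497262400 + 450470267427694207105871837578200 + 444299441846492916597572223364800 + 438295395335053823130037463589600 + 432451456730586438821636964075072 + 426761305984131354100299635600400 + 421218951360960817034061977995200 + 415818708394794652713112465456800 + 410555180440430163438262940577600 = 160644232825229869420846687165327521, so H_79 = 160644232825229869420846687165327521/32433859254793982911622772305630400; reducing by gcd(160644232825229869420846687165327521, 32433859254793982911622772305630400) = 33 gives 4868007055309996043055960217131137/982844219842241906412811281988800 ≈ 4.95298. (The PNT-adjacent estimate ln(79) + γ ≈ 4.94666 matches within O(1/n).)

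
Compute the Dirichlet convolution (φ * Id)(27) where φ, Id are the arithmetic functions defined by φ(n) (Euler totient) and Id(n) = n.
(φ * Id)(27) = 81

Divisors of 27: [1, 3, 9, 27]. For each d | 27:
  d = 1: φ(1) · Id(27/1) = 1 · 27 = 27
  d = 3: φ(3) · Id(27/3) = 2 · 9 = 18
  d = 9: φ(9) · Id(27/9) = 6 · 3 = 18
  d = 27: φ(27) · Id(27/27) = 18 · 1 = 18
Summing: (φ * Id)(27) = 27 + 18 + 18 + 18 = 81.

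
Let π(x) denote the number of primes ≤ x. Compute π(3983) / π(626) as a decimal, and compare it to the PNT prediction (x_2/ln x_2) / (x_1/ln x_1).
π(3983)/π(626) = 549/114 ≈ 4.8158;  PNT prediction ≈ 4.9424.

π(626) = 114 and π(3983) = 549, so π(3983)/π(626) ≈ 4.8158. The PNT-predicted ratio is (3983/ln(3983)) / (626/ln(626)) ≈ 4.9424. The two agree to within a few percent, as expected.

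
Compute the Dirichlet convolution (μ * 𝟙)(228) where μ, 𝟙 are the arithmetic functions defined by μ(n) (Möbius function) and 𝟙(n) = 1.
(μ * 𝟙)(228) = 0

Divisors of 228: [1, 2, 3, 4, 6, 12, 19, 38, 57, 76, 114, 228]. For each d | 228:
  d = 1: μ(1) · 𝟙(228/1) = 1 · 1 = 1
  d = 2: μ(2) · 𝟙(228/2) = -1 · 1 = -1
  d = 3: μ(3) · 𝟙(228/3) = -1 · 1 = -1
  d = 4: μ(4) · 𝟙(228/4) = 0 · 1 = 0
  d = 6: μ(6) · 𝟙(228/6) = 1 · 1 = 1
  d = 12: μ(12) · 𝟙(228/12) = 0 · 1 = 0
  d = 19: μ(19) · 𝟙(228/19) = -1 · 1 = -1
  d = 38: μ(38) · 𝟙(228/38) = 1 · 1 = 1
  d = 57: μ(57) · 𝟙(228/57) = 1 · 1 = 1
  d = 76: μ(76) · 𝟙(228/76) = 0 · 1 = 0
  d = 114: μ(114) · 𝟙(228/114) = -1 · 1 = -1
  d = 228: μ(228) · 𝟙(228/228) = 0 · 1 = 0
Summing: (μ * 𝟙)(228) = 1 + -1 + -1 + 0 + 1 + 0 + -1 + 1 + 1 + 0 + -1 + 0 = 0.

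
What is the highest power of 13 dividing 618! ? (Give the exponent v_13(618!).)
v_13(618!) = 50

Legendre's formula: v_p(n!) = Σ_{k ≥ 1} ⌊n / p^k⌋. For p = 13, n = 618, the terms are:
  ⌊618/13^1⌋ = ⌊618/13⌋ = 47
  ⌊618/13^2⌋ = ⌊618/169⌋ = 3
(the next term ⌊618/13^3⌋ = 0, terminating the sum). Summing: v_13(618!) = 47 + 3 = 50.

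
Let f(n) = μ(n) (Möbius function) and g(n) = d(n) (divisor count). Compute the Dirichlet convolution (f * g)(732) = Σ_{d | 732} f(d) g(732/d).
(μ * d)(732) = 1

Divisors of 732: [1, 2, 3, 4, 6, 12, 61, 122, 183, 244, 366, 732]. For each d | 732:
  d = 1: μ(1) · d(732/1) = 1 · 12 = 12
  d = 2: μ(2) · d(732/2) = -1 · 8 = -8
  d = 3: μ(3) · d(732/3) = -1 · 6 = -6
  d = 4: μ(4) · d(732/4) = 0 · 4 = 0
  d = 6: μ(6) · d(732/6) = 1 · 4 = 4
  d = 12: μ(12) · d(732/12) = 0 · 2 = 0
  d = 61: μ(61) · d(732/61) = -1 · 6 = -6
  d = 122: μ(122) · d(732/122) = 1 · 4 = 4
  d = 183: μ(183) · d(732/183) = 1 · 3 = 3
  d = 244: μ(244) · d(732/244) = 0 · 2 = 0
  d = 366: μ(366) · d(732/366) = -1 · 2 = -2
  d = 732: μ(732) · d(732/732) = 0 · 1 = 0
Summing: (μ * d)(732) = 12 + -8 + -6 + 0 + 4 + 0 + -6 + 4 + 3 + 0 + -2 + 0 = 1.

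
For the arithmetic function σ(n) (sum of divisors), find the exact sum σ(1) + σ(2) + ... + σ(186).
Σ_{n ≤ 186} σ(n) = 28558

Compute σ(n) for each 1 ≤ n ≤ 186: σ(1) = 1, σ(2) = 3, σ(3) = 4, σ(4) = 7, σ(5) = 6, σ(6) = 12, σ(7) = 8, σ(8) = 15, σ(9) = 13, σ(10) = 18, σ(11) = 12, σ(12) = 28, σ(13) = 14, σ(14) = 24, σ(15) = 24, σ(16) = 31, σ(17) = 18, σ(18) = 39, σ(19) = 20, σ(20) = 42, σ(21) = 32, σ(22) = 36, σ(23) = 24, σ(24) = 60, σ(25) = 31, σ(26) = 42, σ(27) = 40, σ(28) = 56, σ(29) = 30, σ(30) = 72, σ(31) = 32, σ(32) = 63, σ(33) = 48, σ(34) = 54, σ(35) = 48, σ(36) = 91, σ(37) = 38, σ(38) = 60, σ(39) = 56, σ(40) = 90, σ(41) = 42, σ(42) = 96, σ(43) = 44, σ(44) = 84, σ(45) = 78, σ(46) = 72, σ(47) = 48, σ(48) = 124, σ(49) = 57, σ(50) = 93, σ(51) = 72, σ(52) = 98, σ(53) = 54, σ(54) = 120, σ(55) = 72, σ(56) = 120, σ(57) = 80, σ(58) = 90, σ(59) = 60, σ(60) = 168, σ(61) = 62, σ(62) = 96, σ(63) = 104, σ(64) = 127, σ(65) = 84, σ(66) = 144, σ(67) = 68, σ(68) = 126, σ(69) = 96, σ(70) = 144, σ(71) = 72, σ(72) = 195, σ(73) = 74, σ(74) = 114, σ(75) = 124, σ(76) = 140, σ(77) = 96, σ(78) = 168, σ(79) = 80, σ(80) = 186, σ(81) = 121, σ(82) = 126, σ(83) = 84, σ(84) = 224, σ(85) = 108, σ(86) = 132, σ(87) = 120, σ(88) = 180, σ(89) = 90, σ(90) = 234, σ(91) = 112, σ(92) = 168, σ(93) = 128, σ(94) = 144, σ(95) = 120, σ(96) = 252, σ(97) = 98, σ(98) = 171, σ(99) = 156, σ(100) = 217, σ(101) = 102, σ(102) = 216, σ(103) = 104, σ(104) = 210, σ(105) = 192, σ(106) = 162, σ(107) = 108, σ(108) = 280, σ(109) = 110, σ(110) = 216, σ(111) = 152, σ(112) = 248, σ(113) = 114, σ(114) = 240, σ(115) = 144, σ(116) = 210, σ(117) = 182, σ(118) = 180, σ(119) = 144, σ(120) = 360, σ(121) = 133, σ(122) = 186, σ(123) = 168, σ(124) = 224, σ(125) = 156, σ(126) = 312, σ(127) = 128, σ(128) = 255, σ(129) = 176, σ(130) = 252, σ(131) = 132, σ(132) = 336, σ(133) = 160, σ(134) = 204, σ(135) = 240, σ(136) = 270, σ(137) = 138, σ(138) = 288, σ(139) = 140, σ(140) = 336, σ(141) = 192, σ(142) = 216, σ(143) = 168, σ(144) = 403, σ(145) = 180, σ(146) = 222, σ(147) = 228, σ(148) = 266, σ(149) = 150, σ(150) = 372, σ(151) = 152, σ(152) = 300, σ(153) = 234, σ(154) = 288, σ(155) = 192, σ(156) = 392, σ(157) = 158, σ(158) = 240, σ(159) = 216, σ(160) = 378, σ(161) = 192, σ(162) = 363, σ(163) = 164, σ(164) = 294, σ(165) = 288, σ(166) = 252, σ(167) = 168, σ(168) = 480, σ(169) = 183, σ(170) = 324, σ(171) = 260, σ(172) = 308, σ(173) = 174, σ(174) = 360, σ(175) = 248, σ(176) = 372, σ(177) = 240, σ(178) = 270, σ(179) = 180, σ(180) = 546, σ(181) = 182, σ(182) = 336, σ(183) = 248, σ(184) = 360, σ(185) = 228, σ(186) = 384. Summing all 186 values: 28558. (Average order: Σ_{n ≤ x} σ(n) ~ (π²/12) x². For x = 186, (π²/12)·186² ≈ 28454.07.)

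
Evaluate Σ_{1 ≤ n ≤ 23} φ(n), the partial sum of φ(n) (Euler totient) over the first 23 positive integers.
Σ_{n ≤ 23} φ(n) = 172

Compute φ(n) for each 1 ≤ n ≤ 23: φ(1) = 1, φ(2) = 1, φ(3) = 2, φ(4) = 2, φ(5) = 4, φ(6) = 2, φ(7) = 6, φ(8) = 4, φ(9) = 6, φ(10) = 4, φ(11) = 10, φ(12) = 4, φ(13) = 12, φ(14) = 6, φ(15) = 8, φ(16) = 8, φ(17) = 16, φ(18) = 6, φ(19) = 18, φ(20) = 8, φ(21) = 12, φ(22) = 10, φ(23) = 22. Summing all 23 values: 172. (Average order: Σ_{n ≤ x} φ(n) ~ (3/π²) x². For x = 23, (3/π²)·23² ≈ 160.80.)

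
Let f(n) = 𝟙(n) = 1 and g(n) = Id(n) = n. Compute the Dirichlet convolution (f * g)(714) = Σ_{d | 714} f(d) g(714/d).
(𝟙 * Id)(714) = 1728

Divisors of 714: [1, 2, 3, 6, 7, 14, 17, 21, 34, 42, 51, 102, 119, 238, 357, 714]. For each d | 714:
  d = 1: 𝟙(1) · Id(714/1) = 1 · 714 = 714
  d = 2: 𝟙(2) · Id(714/2) = 1 · 357 = 357
  d = 3: 𝟙(3) · Id(714/3) = 1 · 238 = 238
  d = 6: 𝟙(6) · Id(714/6) = 1 · 119 = 119
  d = 7: 𝟙(7) · Id(714/7) = 1 · 102 = 102
  d = 14: 𝟙(14) · Id(714/14) = 1 · 51 = 51
  d = 17: 𝟙(17) · Id(714/17) = 1 · 42 = 42
  d = 21: 𝟙(21) · Id(714/21) = 1 · 34 = 34
  d = 34: 𝟙(34) · Id(714/34) = 1 · 21 = 21
  d = 42: 𝟙(42) · Id(714/42) = 1 · 17 = 17
  d = 51: 𝟙(51) · Id(714/51) = 1 · 14 = 14
  d = 102: 𝟙(102) · Id(714/102) = 1 · 7 = 7
  d = 119: 𝟙(119) · Id(714/119) = 1 · 6 = 6
  d = 238: 𝟙(238) · Id(714/238) = 1 · 3 = 3
  d = 357: 𝟙(357) · Id(714/357) = 1 · 2 = 2
  d = 714: 𝟙(714) · Id(714/714) = 1 · 1 = 1
Summing: (𝟙 * Id)(714) = 714 + 357 + 238 + 119 + 102 + 51 + 42 + 34 + 21 + 17 + 14 + 7 + 6 + 3 + 2 + 1 = 1728.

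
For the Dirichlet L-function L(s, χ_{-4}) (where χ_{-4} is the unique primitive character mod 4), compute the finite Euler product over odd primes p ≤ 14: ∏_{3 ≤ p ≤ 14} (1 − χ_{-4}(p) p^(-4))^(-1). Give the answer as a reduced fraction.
∏ = 12412162137375/12550936856576

The odd primes p ≤ 14 are [3, 5, 7, 11, 13]. For each, χ(p) = 1 if p ≡ 1 mod 4, χ(p) = −1 if p ≡ 3 mod 4. Taking (1 − χ(p)/p^4)^(-1) = p^4/(p^4 − χ(p)): (1 − (-1)/3^4)^(-1) · (1 − (1)/5^4)^(-1) · (1 − (-1)/7^4)^(-1) · (1 − (-1)/11^4)^(-1) · (1 − (1)/13^4)^(-1) = 12412162137375/12550936856576.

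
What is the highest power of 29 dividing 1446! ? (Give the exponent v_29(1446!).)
v_29(1446!) = 50

Legendre's formula: v_p(n!) = Σ_{k ≥ 1} ⌊n / p^k⌋. For p = 29, n = 1446, the terms are:
  ⌊1446/29^1⌋ = ⌊1446/29⌋ = 49
  ⌊1446/29^2⌋ = ⌊1446/841⌋ = 1
(the next term ⌊1446/29^3⌋ = 0, terminating the sum). Summing: v_29(1446!) = 49 + 1 = 50.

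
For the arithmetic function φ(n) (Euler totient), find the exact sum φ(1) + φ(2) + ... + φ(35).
Σ_{n ≤ 35} φ(n) = 384

Compute φ(n) for each 1 ≤ n ≤ 35: φ(1) = 1, φ(2) = 1, φ(3) = 2, φ(4) = 2, φ(5) = 4, φ(6) = 2, φ(7) = 6, φ(8) = 4, φ(9) = 6, φ(10) = 4, φ(11) = 10, φ(12) = 4, φ(13) = 12, φ(14) = 6, φ(15) = 8, φ(16) = 8, φ(17) = 16, φ(18) = 6, φ(19) = 18, φ(20) = 8, φ(21) = 12, φ(22) = 10, φ(23) = 22, φ(24) = 8, φ(25) = 20, φ(26) = 12, φ(27) = 18, φ(28) = 12, φ(29) = 28, φ(30) = 8, φ(31) = 30, φ(32) = 16, φ(33) = 20, φ(34) = 16, φ(35) = 24. Summing all 35 values: 384. (Average order: Σ_{n ≤ x} φ(n) ~ (3/π²) x². For x = 35, (3/π²)·35² ≈ 372.36.)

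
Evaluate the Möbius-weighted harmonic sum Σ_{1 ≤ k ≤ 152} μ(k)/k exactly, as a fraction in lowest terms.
Σ μ(k)/k = 498553581288971583508015817946071430122138094746515981177/75106511663943725776296745409664000450228387787452181363970

Values of μ(k) for 1 ≤ k ≤ 152: μ(1) = 1, μ(2) = -1, μ(3) = -1, μ(5) = -1, μ(6) = 1, μ(7) = -1, μ(10) = 1, μ(11) = -1, μ(13) = -1, μ(14) = 1, μ(15) = 1, μ(17) = -1, μ(19) = -1, μ(21) = 1, μ(22) = 1, μ(23) = -1, μ(26) = 1, μ(29) = -1, μ(30) = -1, μ(31) = -1, μ(33) = 1, μ(34) = 1, μ(35) = 1, μ(37) = -1, μ(38) = 1, μ(39) = 1, μ(41) = -1, μ(42) = -1, μ(43) = -1, μ(46) = 1, μ(47) = -1, μ(51) = 1, μ(53) = -1, μ(55) = 1, μ(57) = 1, μ(58) = 1, μ(59) = -1, μ(61) = -1, μ(62) = 1, μ(65) = 1, μ(66) = -1, μ(67) = -1, μ(69) = 1, μ(70) = -1, μ(71) = -1, μ(73) = -1, μ(74) = 1, μ(77) = 1, μ(78) = -1, μ(79) = -1, μ(82) = 1, μ(83) = -1, μ(85) = 1, μ(86) = 1, μ(87) = 1, μ(89) = -1, μ(91) = 1, μ(93) = 1, μ(94) = 1, μ(95) = 1, μ(97) = -1, μ(101) = -1, μ(102) = -1, μ(103) = -1, μ(105) = -1, μ(106) = 1, μ(107) = -1, μ(109) = -1, μ(110) = -1, μ(111) = 1, μ(113) = -1, μ(114) = -1, μ(115) = 1, μ(118) = 1, μ(119) = 1, μ(122) = 1, μ(123) = 1, μ(127) = -1, μ(129) = 1, μ(130) = -1, μ(131) = -1, μ(133) = 1, μ(134) = 1, μ(137) = -1, μ(138) = -1, μ(139) = -1, μ(141) = 1, μ(142) = 1, μ(143) = 1, μ(145) = 1, μ(146) = 1, μ(149) = -1, μ(151) = -1, with μ = 0 on non-squarefree integers. Summing μ(k)/k for k where μ(k) ≠ 0 gives 498553581288971583508015817946071430122138094746515981177/75106511663943725776296745409664000450228387787452181363970 ≈ 0.0066. (PNT ⟺ this sum → 0 as n → ∞.)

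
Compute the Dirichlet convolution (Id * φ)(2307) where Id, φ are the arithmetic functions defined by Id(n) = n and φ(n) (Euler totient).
(Id * φ)(2307) = 7685

Divisors of 2307: [1, 3, 769, 2307]. For each d | 2307:
  d = 1: Id(1) · φ(2307/1) = 1 · 1536 = 1536
  d = 3: Id(3) · φ(2307/3) = 3 · 768 = 2304
  d = 769: Id(769) · φ(2307/769) = 769 · 2 = 1538
  d = 2307: Id(2307) · φ(2307/2307) = 2307 · 1 = 2307
Summing: (Id * φ)(2307) = 1536 + 2304 + 1538 + 2307 = 7685.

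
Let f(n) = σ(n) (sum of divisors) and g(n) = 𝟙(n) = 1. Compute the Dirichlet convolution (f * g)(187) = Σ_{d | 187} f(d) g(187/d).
(σ * 𝟙)(187) = 247

Divisors of 187: [1, 11, 17, 187]. For each d | 187:
  d = 1: σ(1) · 𝟙(187/1) = 1 · 1 = 1
  d = 11: σ(11) · 𝟙(187/11) = 12 · 1 = 12
  d = 17: σ(17) · 𝟙(187/17) = 18 · 1 = 18
  d = 187: σ(187) · 𝟙(187/187) = 216 · 1 = 216
Summing: (σ * 𝟙)(187) = 1 + 12 + 18 + 216 = 247.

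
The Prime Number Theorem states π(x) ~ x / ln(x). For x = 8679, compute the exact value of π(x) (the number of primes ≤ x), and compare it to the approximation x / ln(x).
π(8679) = 1080;  x/ln(x) ≈ 957.03;  relative error ≈ 11.39%.

Directly count primes up to 8679: π(8679) = 1080. The PNT approximation gives 8679/ln(8679) ≈ 8679/9.06866 ≈ 957.03. Relative error (π(x) − x/ln(x)) / π(x) ≈ 11.39%; the approximation is known to undercount slightly (Li(x) is a better estimate).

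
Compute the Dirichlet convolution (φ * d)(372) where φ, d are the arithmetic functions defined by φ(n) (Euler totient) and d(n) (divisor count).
(φ * d)(372) = 896

Divisors of 372: [1, 2, 3, 4, 6, 12, 31, 62, 93, 124, 186, 372]. For each d | 372:
  d = 1: φ(1) · d(372/1) = 1 · 12 = 12
  d = 2: φ(2) · d(372/2) = 1 · 8 = 8
  d = 3: φ(3) · d(372/3) = 2 · 6 = 12
  d = 4: φ(4) · d(372/4) = 2 · 4 = 8
  d = 6: φ(6) · d(372/6) = 2 · 4 = 8
  d = 12: φ(12) · d(372/12) = 4 · 2 = 8
  d = 31: φ(31) · d(372/31) = 30 · 6 = 180
  d = 62: φ(62) · d(372/62) = 30 · 4 = 120
  d = 93: φ(93) · d(372/93) = 60 · 3 = 180
  d = 124: φ(124) · d(372/124) = 60 · 2 = 120
  d = 186: φ(186) · d(372/186) = 60 · 2 = 120
  d = 372: φ(372) · d(372/372) = 120 · 1 = 120
Summing: (φ * d)(372) = 12 + 8 + 12 + 8 + 8 + 8 + 180 + 120 + 180 + 120 + 120 + 120 = 896.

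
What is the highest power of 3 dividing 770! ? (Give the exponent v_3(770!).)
v_3(770!) = 382

Legendre's formula: v_p(n!) = Σ_{k ≥ 1} ⌊n / p^k⌋. For p = 3, n = 770, the terms are:
  ⌊770/3^1⌋ = ⌊770/3⌋ = 256
  ⌊770/3^2⌋ = ⌊770/9⌋ = 85
  ⌊770/3^3⌋ = ⌊770/27⌋ = 28
  ⌊770/3^4⌋ = ⌊770/81⌋ = 9
  ⌊770/3^5⌋ = ⌊770/243⌋ = 3
  ⌊770/3^6⌋ = ⌊770/729⌋ = 1
(the next term ⌊770/3^7⌋ = 0, terminating the sum). Summing: v_3(770!) = 256 + 85 + 28 + 9 + 3 + 1 = 382.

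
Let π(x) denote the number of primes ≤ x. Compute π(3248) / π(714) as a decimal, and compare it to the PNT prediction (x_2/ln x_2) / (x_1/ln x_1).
π(3248)/π(714) = 457/127 ≈ 3.5984;  PNT prediction ≈ 3.6967.

π(714) = 127 and π(3248) = 457, so π(3248)/π(714) ≈ 3.5984. The PNT-predicted ratio is (3248/ln(3248)) / (714/ln(714)) ≈ 3.6967. The two agree to within a few percent, as expected.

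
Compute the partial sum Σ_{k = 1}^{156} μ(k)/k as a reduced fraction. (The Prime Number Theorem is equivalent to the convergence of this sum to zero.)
Σ μ(k)/k = 35386221418707905836854512026342273734410221837967216139/5364750833138837555449767529261714317873456270532298668855

Values of μ(k) for 1 ≤ k ≤ 156: μ(1) = 1, μ(2) = -1, μ(3) = -1, μ(5) = -1, μ(6) = 1, μ(7) = -1, μ(10) = 1, μ(11) = -1, μ(13) = -1, μ(14) = 1, μ(15) = 1, μ(17) = -1, μ(19) = -1, μ(21) = 1, μ(22) = 1, μ(23) = -1, μ(26) = 1, μ(29) = -1, μ(30) = -1, μ(31) = -1, μ(33) = 1, μ(34) = 1, μ(35) = 1, μ(37) = -1, μ(38) = 1, μ(39) = 1, μ(41) = -1, μ(42) = -1, μ(43) = -1, μ(46) = 1, μ(47) = -1, μ(51) = 1, μ(53) = -1, μ(55) = 1, μ(57) = 1, μ(58) = 1, μ(59) = -1, μ(61) = -1, μ(62) = 1, μ(65) = 1, μ(66) = -1, μ(67) = -1, μ(69) = 1, μ(70) = -1, μ(71) = -1, μ(73) = -1, μ(74) = 1, μ(77) = 1, μ(78) = -1, μ(79) = -1, μ(82) = 1, μ(83) = -1, μ(85) = 1, μ(86) = 1, μ(87) = 1, μ(89) = -1, μ(91) = 1, μ(93) = 1, μ(94) = 1, μ(95) = 1, μ(97) = -1, μ(101) = -1, μ(102) = -1, μ(103) = -1, μ(105) = -1, μ(106) = 1, μ(107) = -1, μ(109) = -1, μ(110) = -1, μ(111) = 1, μ(113) = -1, μ(114) = -1, μ(115) = 1, μ(118) = 1, μ(119) = 1, μ(122) = 1, μ(123) = 1, μ(127) = -1, μ(129) = 1, μ(130) = -1, μ(131) = -1, μ(133) = 1, μ(134) = 1, μ(137) = -1, μ(138) = -1, μ(139) = -1, μ(141) = 1, μ(142) = 1, μ(143) = 1, μ(145) = 1, μ(146) = 1, μ(149) = -1, μ(151) = -1, μ(154) = -1, μ(155) = 1, with μ = 0 on non-squarefree integers. Summing μ(k)/k for k where μ(k) ≠ 0 gives 35386221418707905836854512026342273734410221837967216139/5364750833138837555449767529261714317873456270532298668855 ≈ 0.0066. (PNT ⟺ this sum → 0 as n → ∞.)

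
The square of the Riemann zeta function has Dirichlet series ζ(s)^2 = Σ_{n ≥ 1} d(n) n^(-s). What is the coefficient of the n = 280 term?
d(280) = 16

ζ(s)^2 = (Σ 1/m^s)(Σ 1/k^s). The coefficient of 1/n^s in the product is the number of ordered pairs (m, k) with mk = n, which equals d(n). For n = 280, divisors are [1, 2, 4, 5, 7, 8, 10, 14, 20, 28, 35, 40, 56, 70, 140, 280], so d(280) = 16.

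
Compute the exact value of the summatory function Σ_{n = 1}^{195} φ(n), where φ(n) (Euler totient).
Σ_{n ≤ 195} φ(n) = 11614

Compute φ(n) for each 1 ≤ n ≤ 195: φ(1) = 1, φ(2) = 1, φ(3) = 2, φ(4) = 2, φ(5) = 4, φ(6) = 2, φ(7) = 6, φ(8) = 4, φ(9) = 6, φ(10) = 4, φ(11) = 10, φ(12) = 4, φ(13) = 12, φ(14) = 6, φ(15) = 8, φ(16) = 8, φ(17) = 16, φ(18) = 6, φ(19) = 18, φ(20) = 8, φ(21) = 12, φ(22) = 10, φ(23) = 22, φ(24) = 8, φ(25) = 20, φ(26) = 12, φ(27) = 18, φ(28) = 12, φ(29) = 28, φ(30) = 8, φ(31) = 30, φ(32) = 16, φ(33) = 20, φ(34) = 16, φ(35) = 24, φ(36) = 12, φ(37) = 36, φ(38) = 18, φ(39) = 24, φ(40) = 16, φ(41) = 40, φ(42) = 12, φ(43) = 42, φ(44) = 20, φ(45) = 24, φ(46) = 22, φ(47) = 46, φ(48) = 16, φ(49) = 42, φ(50) = 20, φ(51) = 32, φ(52) = 24, φ(53) = 52, φ(54) = 18, φ(55) = 40, φ(56) = 24, φ(57) = 36, φ(58) = 28, φ(59) = 58, φ(60) = 16, φ(61) = 60, φ(62) = 30, φ(63) = 36, φ(64) = 32, φ(65) = 48, φ(66) = 20, φ(67) = 66, φ(68) = 32, φ(69) = 44, φ(70) = 24, φ(71) = 70, φ(72) = 24, φ(73) = 72, φ(74) = 36, φ(75) = 40, φ(76) = 36, φ(77) = 60, φ(78) = 24, φ(79) = 78, φ(80) = 32, φ(81) = 54, φ(82) = 40, φ(83) = 82, φ(84) = 24, φ(85) = 64, φ(86) = 42, φ(87) = 56, φ(88) = 40, φ(89) = 88, φ(90) = 24, φ(91) = 72, φ(92) = 44, φ(93) = 60, φ(94) = 46, φ(95) = 72, φ(96) = 32, φ(97) = 96, φ(98) = 42, φ(99) = 60, φ(100) = 40, φ(101) = 100, φ(102) = 32, φ(103) = 102, φ(104) = 48, φ(105) = 48, φ(106) = 52, φ(107) = 106, φ(108) = 36, φ(109) = 108, φ(110) = 40, φ(111) = 72, φ(112) = 48, φ(113) = 112, φ(114) = 36, φ(115) = 88, φ(116) = 56, φ(117) = 72, φ(118) = 58, φ(119) = 96, φ(120) = 32, φ(121) = 110, φ(122) = 60, φ(123) = 80, φ(124) = 60, φ(125) = 100, φ(126) = 36, φ(127) = 126, φ(128) = 64, φ(129) = 84, φ(130) = 48, φ(131) = 130, φ(132) = 40, φ(133) = 108, φ(134) = 66, φ(135) = 72, φ(136) = 64, φ(137) = 136, φ(138) = 44, φ(139) = 138, φ(140) = 48, φ(141) = 92, φ(142) = 70, φ(143) = 120, φ(144) = 48, φ(145) = 112, φ(146) = 72, φ(147) = 84, φ(148) = 72, φ(149) = 148, φ(150) = 40, φ(151) = 150, φ(152) = 72, φ(153) = 96, φ(154) = 60, φ(155) = 120, φ(156) = 48, φ(157) = 156, φ(158) = 78, φ(159) = 104, φ(160) = 64, φ(161) = 132, φ(162) = 54, φ(163) = 162, φ(164) = 80, φ(165) = 80, φ(166) = 82, φ(167) = 166, φ(168) = 48, φ(169) = 156, φ(170) = 64, φ(171) = 108, φ(172) = 84, φ(173) = 172, φ(174) = 56, φ(175) = 120, φ(176) = 80, φ(177) = 116, φ(178) = 88, φ(179) = 178, φ(180) = 48, φ(181) = 180, φ(182) = 72, φ(183) = 120, φ(184) = 88, φ(185) = 144, φ(186) = 60, φ(187) = 160, φ(188) = 92, φ(189) = 108, φ(190) = 72, φ(191) = 190, φ(192) = 64, φ(193) = 192, φ(194) = 96, φ(195) = 96. Summing all 195 values: 11614. (Average order: Σ_{n ≤ x} φ(n) ~ (3/π²) x². For x = 195, (3/π²)·195² ≈ 11558.21.)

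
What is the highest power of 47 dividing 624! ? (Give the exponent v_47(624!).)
v_47(624!) = 13

Legendre's formula: v_p(n!) = Σ_{k ≥ 1} ⌊n / p^k⌋. For p = 47, n = 624, the terms are:
  ⌊624/47^1⌋ = ⌊624/47⌋ = 13
(the next term ⌊624/47^2⌋ = 0, terminating the sum). Summing: v_47(624!) = 13 = 13.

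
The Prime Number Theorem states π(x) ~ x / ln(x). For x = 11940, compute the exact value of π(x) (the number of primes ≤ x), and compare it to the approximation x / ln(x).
π(11940) = 1431;  x/ln(x) ≈ 1271.88;  relative error ≈ 11.12%.

Directly count primes up to 11940: π(11940) = 1431. The PNT approximation gives 11940/ln(11940) ≈ 11940/9.38765 ≈ 1271.88. Relative error (π(x) − x/ln(x)) / π(x) ≈ 11.12%; the approximation is known to undercount slightly (Li(x) is a better estimate).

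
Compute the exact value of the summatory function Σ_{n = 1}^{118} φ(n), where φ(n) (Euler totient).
Σ_{n ≤ 118} φ(n) = 4258

Compute φ(n) for each 1 ≤ n ≤ 118: φ(1) = 1, φ(2) = 1, φ(3) = 2, φ(4) = 2, φ(5) = 4, φ(6) = 2, φ(7) = 6, φ(8) = 4, φ(9) = 6, φ(10) = 4, φ(11) = 10, φ(12) = 4, φ(13) = 12, φ(14) = 6, φ(15) = 8, φ(16) = 8, φ(17) = 16, φ(18) = 6, φ(19) = 18, φ(20) = 8, φ(21) = 12, φ(22) = 10, φ(23) = 22, φ(24) = 8, φ(25) = 20, φ(26) = 12, φ(27) = 18, φ(28) = 12, φ(29) = 28, φ(30) = 8, φ(31) = 30, φ(32) = 16, φ(33) = 20, φ(34) = 16, φ(35) = 24, φ(36) = 12, φ(37) = 36, φ(38) = 18, φ(39) = 24, φ(40) = 16, φ(41) = 40, φ(42) = 12, φ(43) = 42, φ(44) = 20, φ(45) = 24, φ(46) = 22, φ(47) = 46, φ(48) = 16, φ(49) = 42, φ(50) = 20, φ(51) = 32, φ(52) = 24, φ(53) = 52, φ(54) = 18, φ(55) = 40, φ(56) = 24, φ(57) = 36, φ(58) = 28, φ(59) = 58, φ(60) = 16, φ(61) = 60, φ(62) = 30, φ(63) = 36, φ(64) = 32, φ(65) = 48, φ(66) = 20, φ(67) = 66, φ(68) = 32, φ(69) = 44, φ(70) = 24, φ(71) = 70, φ(72) = 24, φ(73) = 72, φ(74) = 36, φ(75) = 40, φ(76) = 36, φ(77) = 60, φ(78) = 24, φ(79) = 78, φ(80) = 32, φ(81) = 54, φ(82) = 40, φ(83) = 82, φ(84) = 24, φ(85) = 64, φ(86) = 42, φ(87) = 56, φ(88) = 40, φ(89) = 88, φ(90) = 24, φ(91) = 72, φ(92) = 44, φ(93) = 60, φ(94) = 46, φ(95) = 72, φ(96) = 32, φ(97) = 96, φ(98) = 42, φ(99) = 60, φ(100) = 40, φ(101) = 100, φ(102) = 32, φ(103) = 102, φ(104) = 48, φ(105) = 48, φ(106) = 52, φ(107) = 106, φ(108) = 36, φ(109) = 108, φ(110) = 40, φ(111) = 72, φ(112) = 48, φ(113) = 112, φ(114) = 36, φ(115) = 88, φ(116) = 56, φ(117) = 72, φ(118) = 58. Summing all 118 values: 4258. (Average order: Σ_{n ≤ x} φ(n) ~ (3/π²) x². For x = 118, (3/π²)·118² ≈ 4232.39.)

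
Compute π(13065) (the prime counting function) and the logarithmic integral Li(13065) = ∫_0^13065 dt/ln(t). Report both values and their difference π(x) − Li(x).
π(13065) = 1556;  Li(13065) ≈ 1573.97;  π(x) − Li(x) ≈ -17.97.

Direct count of primes ≤ 13065 gives π(13065) = 1556. Numerical evaluation of the logarithmic integral gives Li(13065) ≈ 1573.97. The difference π(x) − Li(x) ≈ -17.97 is typically negative for small/moderate x (Li(x) overestimates), though Littlewood's theorem shows this sign changes infinitely often.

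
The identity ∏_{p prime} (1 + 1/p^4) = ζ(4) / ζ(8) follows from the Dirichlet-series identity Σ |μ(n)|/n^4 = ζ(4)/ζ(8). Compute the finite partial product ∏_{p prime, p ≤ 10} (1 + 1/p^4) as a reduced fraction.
∏ = 262011361/243101250

The primes p ≤ 10 are [2, 3, 5, 7]. For each, (1 + 1/p^4) = (p^4 + 1)/p^4. Multiplying these fractions over p ∈ [2, 3, 5, 7] gives 262011361/243101250. (In the limit P → ∞ this tends to ζ(4)/ζ(8).)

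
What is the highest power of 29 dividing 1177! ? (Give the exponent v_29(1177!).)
v_29(1177!) = 41

Legendre's formula: v_p(n!) = Σ_{k ≥ 1} ⌊n / p^k⌋. For p = 29, n = 1177, the terms are:
  ⌊1177/29^1⌋ = ⌊1177/29⌋ = 40
  ⌊1177/29^2⌋ = ⌊1177/841⌋ = 1
(the next term ⌊1177/29^3⌋ = 0, terminating the sum). Summing: v_29(1177!) = 40 + 1 = 41.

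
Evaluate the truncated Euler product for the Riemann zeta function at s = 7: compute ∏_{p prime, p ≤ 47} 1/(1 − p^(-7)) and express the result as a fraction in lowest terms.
∏ = 23382886769632432571789841128782562016512130510871147719864543051070039135878767058418261603816212645625/23189273096315310437319062436725495011112024414316439805760324840606793884675752039664775666767203598336

The primes p ≤ 47 are [2, 3, 5, 7, 11, 13, 17, 19, 23, 29, 31, 37, 41, 43, 47]. For each prime, (1 − 1/p^7)^(-1) = p^7 / (p^7 − 1). The product is (1 − 1/2^7)^(-1), (1 − 1/3^7)^(-1), (1 − 1/5^7)^(-1), (1 − 1/7^7)^(-1), (1 − 1/11^7)^(-1), (1 − 1/13^7)^(-1), (1 − 1/17^7)^(-1), (1 − 1/19^7)^(-1), (1 − 1/23^7)^(-1), (1 − 1/29^7)^(-1), (1 − 1/31^7)^(-1), (1 − 1/37^7)^(-1), (1 − 1/41^7)^(-1), (1 − 1/43^7)^(-1), (1 − 1/47^7)^(-1) = ∏ p^7 / (p^7 − 1) = 23382886769632432571789841128782562016512130510871147719864543051070039135878767058418261603816212645625/23189273096315310437319062436725495011112024414316439805760324840606793884675752039664775666767203598336.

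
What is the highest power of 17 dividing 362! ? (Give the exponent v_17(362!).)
v_17(362!) = 22

Legendre's formula: v_p(n!) = Σ_{k ≥ 1} ⌊n / p^k⌋. For p = 17, n = 362, the terms are:
  ⌊362/17^1⌋ = ⌊362/17⌋ = 21
  ⌊362/17^2⌋ = ⌊362/289⌋ = 1
(the next term ⌊362/17^3⌋ = 0, terminating the sum). Summing: v_17(362!) = 21 + 1 = 22.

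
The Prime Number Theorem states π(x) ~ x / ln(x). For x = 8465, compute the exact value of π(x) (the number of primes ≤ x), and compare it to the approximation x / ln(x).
π(8465) = 1058;  x/ln(x) ≈ 936.01;  relative error ≈ 11.53%.

Directly count primes up to 8465: π(8465) = 1058. The PNT approximation gives 8465/ln(8465) ≈ 8465/9.04370 ≈ 936.01. Relative error (π(x) − x/ln(x)) / π(x) ≈ 11.53%; the approximation is known to undercount slightly (Li(x) is a better estimate).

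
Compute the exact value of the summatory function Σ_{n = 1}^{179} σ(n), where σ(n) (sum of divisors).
Σ_{n ≤ 179} σ(n) = 26274

Compute σ(n) for each 1 ≤ n ≤ 179: σ(1) = 1, σ(2) = 3, σ(3) = 4, σ(4) = 7, σ(5) = 6, σ(6) = 12, σ(7) = 8, σ(8) = 15, σ(9) = 13, σ(10) = 18, σ(11) = 12, σ(12) = 28, σ(13) = 14, σ(14) = 24, σ(15) = 24, σ(16) = 31, σ(17) = 18, σ(18) = 39, σ(19) = 20, σ(20) = 42, σ(21) = 32, σ(22) = 36, σ(23) = 24, σ(24) = 60, σ(25) = 31, σ(26) = 42, σ(27) = 40, σ(28) = 56, σ(29) = 30, σ(30) = 72, σ(31) = 32, σ(32) = 63, σ(33) = 48, σ(34) = 54, σ(35) = 48, σ(36) = 91, σ(37) = 38, σ(38) = 60, σ(39) = 56, σ(40) = 90, σ(41) = 42, σ(42) = 96, σ(43) = 44, σ(44) = 84, σ(45) = 78, σ(46) = 72, σ(47) = 48, σ(48) = 124, σ(49) = 57, σ(50) = 93, σ(51) = 72, σ(52) = 98, σ(53) = 54, σ(54) = 120, σ(55) = 72, σ(56) = 120, σ(57) = 80, σ(58) = 90, σ(59) = 60, σ(60) = 168, σ(61) = 62, σ(62) = 96, σ(63) = 104, σ(64) = 127, σ(65) = 84, σ(66) = 144, σ(67) = 68, σ(68) = 126, σ(69) = 96, σ(70) = 144, σ(71) = 72, σ(72) = 195, σ(73) = 74, σ(74) = 114, σ(75) = 124, σ(76) = 140, σ(77) = 96, σ(78) = 168, σ(79) = 80, σ(80) = 186, σ(81) = 121, σ(82) = 126, σ(83) = 84, σ(84) = 224, σ(85) = 108, σ(86) = 132, σ(87) = 120, σ(88) = 180, σ(89) = 90, σ(90) = 234, σ(91) = 112, σ(92) = 168, σ(93) = 128, σ(94) = 144, σ(95) = 120, σ(96) = 252, σ(97) = 98, σ(98) = 171, σ(99) = 156, σ(100) = 217, σ(101) = 102, σ(102) = 216, σ(103) = 104, σ(104) = 210, σ(105) = 192, σ(106) = 162, σ(107) = 108, σ(108) = 280, σ(109) = 110, σ(110) = 216, σ(111) = 152, σ(112) = 248, σ(113) = 114, σ(114) = 240, σ(115) = 144, σ(116) = 210, σ(117) = 182, σ(118) = 180, σ(119) = 144, σ(120) = 360, σ(121) = 133, σ(122) = 186, σ(123) = 168, σ(124) = 224, σ(125) = 156, σ(126) = 312, σ(127) = 128, σ(128) = 255, σ(129) = 176, σ(130) = 252, σ(131) = 132, σ(132) = 336, σ(133) = 160, σ(134) = 204, σ(135) = 240, σ(136) = 270, σ(137) = 138, σ(138) = 288, σ(139) = 140, σ(140) = 336, σ(141) = 192, σ(142) = 216, σ(143) = 168, σ(144) = 403, σ(145) = 180, σ(146) = 222, σ(147) = 228, σ(148) = 266, σ(149) = 150, σ(150) = 372, σ(151) = 152, σ(152) = 300, σ(153) = 234, σ(154) = 288, σ(155) = 192, σ(156) = 392, σ(157) = 158, σ(158) = 240, σ(159) = 216, σ(160) = 378, σ(161) = 192, σ(162) = 363, σ(163) = 164, σ(164) = 294, σ(165) = 288, σ(166) = 252, σ(167) = 168, σ(168) = 480, σ(169) = 183, σ(170) = 324, σ(171) = 260, σ(172) = 308, σ(173) = 174, σ(174) = 360, σ(175) = 248, σ(176) = 372, σ(177) = 240, σ(178) = 270, σ(179) = 180. Summing all 179 values: 26274. (Average order: Σ_{n ≤ x} σ(n) ~ (π²/12) x². For x = 179, (π²/12)·179² ≈ 26352.67.)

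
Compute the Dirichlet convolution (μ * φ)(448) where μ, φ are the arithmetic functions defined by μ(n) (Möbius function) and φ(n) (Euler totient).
(μ * φ)(448) = 80

Divisors of 448: [1, 2, 4, 7, 8, 14, 16, 28, 32, 56, 64, 112, 224, 448]. For each d | 448:
  d = 1: μ(1) · φ(448/1) = 1 · 192 = 192
  d = 2: μ(2) · φ(448/2) = -1 · 96 = -96
  d = 4: μ(4) · φ(448/4) = 0 · 48 = 0
  d = 7: μ(7) · φ(448/7) = -1 · 32 = -32
  d = 8: μ(8) · φ(448/8) = 0 · 24 = 0
  d = 14: μ(14) · φ(448/14) = 1 · 16 = 16
  d = 16: μ(16) · φ(448/16) = 0 · 12 = 0
  d = 28: μ(28) · φ(448/28) = 0 · 8 = 0
  d = 32: μ(32) · φ(448/32) = 0 · 6 = 0
  d = 56: μ(56) · φ(448/56) = 0 · 4 = 0
  d = 64: μ(64) · φ(448/64) = 0 · 6 = 0
  d = 112: μ(112) · φ(448/112) = 0 · 2 = 0
  d = 224: μ(224) · φ(448/224) = 0 · 1 = 0
  d = 448: μ(448) · φ(448/448) = 0 · 1 = 0
Summing: (μ * φ)(448) = 192 + -96 + 0 + -32 + 0 + 16 + 0 + 0 + 0 + 0 + 0 + 0 + 0 + 0 = 80.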